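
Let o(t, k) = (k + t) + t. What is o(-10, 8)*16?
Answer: -192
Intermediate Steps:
o(t, k) = k + 2*t
o(-10, 8)*16 = (8 + 2*(-10))*16 = (8 - 20)*16 = -12*16 = -192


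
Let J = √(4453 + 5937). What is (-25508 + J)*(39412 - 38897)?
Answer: -13136620 + 515*√10390 ≈ -1.3084e+7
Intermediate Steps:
J = √10390 ≈ 101.93
(-25508 + J)*(39412 - 38897) = (-25508 + √10390)*(39412 - 38897) = (-25508 + √10390)*515 = -13136620 + 515*√10390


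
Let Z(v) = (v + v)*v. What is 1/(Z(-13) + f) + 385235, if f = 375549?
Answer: 144804828446/375887 ≈ 3.8524e+5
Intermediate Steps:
Z(v) = 2*v² (Z(v) = (2*v)*v = 2*v²)
1/(Z(-13) + f) + 385235 = 1/(2*(-13)² + 375549) + 385235 = 1/(2*169 + 375549) + 385235 = 1/(338 + 375549) + 385235 = 1/375887 + 385235 = 144804828446/375887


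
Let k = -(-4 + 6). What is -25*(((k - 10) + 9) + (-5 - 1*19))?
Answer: 675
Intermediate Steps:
k = -2 (k = -1*2 = -2)
-25*(((k - 10) + 9) + (-5 - 1*19)) = -25*(((-2 - 10) + 9) + (-5 - 1*19)) = -25*((-12 + 9) + (-5 - 19)) = -25*(-3 - 24) = -25*(-27) = 675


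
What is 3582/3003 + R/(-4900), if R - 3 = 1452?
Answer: 125547/140140 ≈ 0.89587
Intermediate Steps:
R = 1455 (R = 3 + 1452 = 1455)
3582/3003 + R/(-4900) = 3582/3003 + 1455/(-4900) = 3582*(1/3003) + 1455*(-1/4900) = 1194/1001 - 291/980 = 125547/140140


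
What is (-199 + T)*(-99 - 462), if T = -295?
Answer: 277134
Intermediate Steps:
(-199 + T)*(-99 - 462) = (-199 - 295)*(-99 - 462) = -494*(-561) = 277134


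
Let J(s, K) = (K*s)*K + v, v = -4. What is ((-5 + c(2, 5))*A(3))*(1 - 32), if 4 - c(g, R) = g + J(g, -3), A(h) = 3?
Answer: 1581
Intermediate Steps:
J(s, K) = -4 + s*K² (J(s, K) = (K*s)*K - 4 = s*K² - 4 = -4 + s*K²)
c(g, R) = 8 - 10*g (c(g, R) = 4 - (g + (-4 + g*(-3)²)) = 4 - (g + (-4 + g*9)) = 4 - (g + (-4 + 9*g)) = 4 - (-4 + 10*g) = 4 + (4 - 10*g) = 8 - 10*g)
((-5 + c(2, 5))*A(3))*(1 - 32) = ((-5 + (8 - 10*2))*3)*(1 - 32) = ((-5 + (8 - 20))*3)*(-31) = ((-5 - 12)*3)*(-31) = -17*3*(-31) = -51*(-31) = 1581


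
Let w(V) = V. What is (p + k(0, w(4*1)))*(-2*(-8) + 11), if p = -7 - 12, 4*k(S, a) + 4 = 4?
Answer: -513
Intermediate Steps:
k(S, a) = 0 (k(S, a) = -1 + (¼)*4 = -1 + 1 = 0)
p = -19
(p + k(0, w(4*1)))*(-2*(-8) + 11) = (-19 + 0)*(-2*(-8) + 11) = -19*(16 + 11) = -19*27 = -513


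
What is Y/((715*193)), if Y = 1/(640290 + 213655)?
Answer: 1/117840140275 ≈ 8.4861e-12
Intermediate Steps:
Y = 1/853945 ≈ 1.1710e-6
Y/((715*193)) = 1/(853945*((715*193))) = (1/853945)/137995 = (1/853945)*(1/137995) = 1/117840140275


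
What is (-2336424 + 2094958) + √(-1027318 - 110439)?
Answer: -241466 + I*√1137757 ≈ -2.4147e+5 + 1066.7*I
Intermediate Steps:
(-2336424 + 2094958) + √(-1027318 - 110439) = -241466 + √(-1137757) = -241466 + I*√1137757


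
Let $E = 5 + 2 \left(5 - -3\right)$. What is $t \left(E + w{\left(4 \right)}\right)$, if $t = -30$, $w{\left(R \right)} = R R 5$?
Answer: $-3030$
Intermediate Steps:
$w{\left(R \right)} = 5 R^{2}$ ($w{\left(R \right)} = R^{2} \cdot 5 = 5 R^{2}$)
$E = 21$ ($E = 5 + 2 \left(5 + 3\right) = 5 + 2 \cdot 8 = 5 + 16 = 21$)
$t \left(E + w{\left(4 \right)}\right) = - 30 \left(21 + 5 \cdot 4^{2}\right) = - 30 \left(21 + 5 \cdot 16\right) = - 30 \left(21 + 80\right) = \left(-30\right) 101 = -3030$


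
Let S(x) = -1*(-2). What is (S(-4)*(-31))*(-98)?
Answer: 6076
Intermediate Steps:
S(x) = 2
(S(-4)*(-31))*(-98) = (2*(-31))*(-98) = -62*(-98) = 6076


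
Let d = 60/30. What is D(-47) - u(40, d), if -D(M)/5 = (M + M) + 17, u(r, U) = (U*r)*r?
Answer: -2815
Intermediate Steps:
d = 2 (d = 60*(1/30) = 2)
u(r, U) = U*r²
D(M) = -85 - 10*M (D(M) = -5*((M + M) + 17) = -5*(2*M + 17) = -5*(17 + 2*M) = -85 - 10*M)
D(-47) - u(40, d) = (-85 - 10*(-47)) - 2*40² = (-85 + 470) - 2*1600 = 385 - 1*3200 = 385 - 3200 = -2815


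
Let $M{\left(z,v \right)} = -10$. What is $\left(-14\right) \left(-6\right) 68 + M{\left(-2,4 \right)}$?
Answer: $5702$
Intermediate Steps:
$\left(-14\right) \left(-6\right) 68 + M{\left(-2,4 \right)} = \left(-14\right) \left(-6\right) 68 - 10 = 84 \cdot 68 - 10 = 5712 - 10 = 5702$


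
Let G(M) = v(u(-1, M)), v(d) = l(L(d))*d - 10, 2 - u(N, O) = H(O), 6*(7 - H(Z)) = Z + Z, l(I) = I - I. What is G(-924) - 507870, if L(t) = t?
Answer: -507880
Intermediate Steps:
l(I) = 0
H(Z) = 7 - Z/3 (H(Z) = 7 - (Z + Z)/6 = 7 - Z/3)
u(N, O) = -5 + O/3 (u(N, O) = 2 - (7 - O/3) = 2 + (-7 + O/3) = -5 + O/3)
v(d) = -10 (v(d) = 0*d - 10 = 0 - 10 = -10)
G(M) = -10
G(-924) - 507870 = -10 - 507870 = -507880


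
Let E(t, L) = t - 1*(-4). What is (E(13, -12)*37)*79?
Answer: 49691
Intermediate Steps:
E(t, L) = 4 + t (E(t, L) = t + 4 = 4 + t)
(E(13, -12)*37)*79 = ((4 + 13)*37)*79 = (17*37)*79 = 629*79 = 49691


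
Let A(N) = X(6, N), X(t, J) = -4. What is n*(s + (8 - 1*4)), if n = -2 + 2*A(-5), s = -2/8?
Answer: -75/2 ≈ -37.500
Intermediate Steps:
A(N) = -4
s = -1/4 (s = -2*1/8 = -1/4 ≈ -0.25000)
n = -10 (n = -2 + 2*(-4) = -2 - 8 = -10)
n*(s + (8 - 1*4)) = -10*(-1/4 + (8 - 1*4)) = -10*(-1/4 + (8 - 4)) = -10*(-1/4 + 4) = -10*15/4 = -75/2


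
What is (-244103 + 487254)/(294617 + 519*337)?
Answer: 243151/469520 ≈ 0.51787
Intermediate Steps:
(-244103 + 487254)/(294617 + 519*337) = 243151/(294617 + 174903) = 243151/469520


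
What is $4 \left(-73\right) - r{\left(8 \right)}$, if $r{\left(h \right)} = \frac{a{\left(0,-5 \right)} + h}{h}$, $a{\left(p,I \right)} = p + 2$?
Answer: $- \frac{1173}{4} \approx -293.25$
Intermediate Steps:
$a{\left(p,I \right)} = 2 + p$
$r{\left(h \right)} = \frac{2 + h}{h}$ ($r{\left(h \right)} = \frac{\left(2 + 0\right) + h}{h} = \frac{2 + h}{h}$)
$4 \left(-73\right) - r{\left(8 \right)} = 4 \left(-73\right) - \frac{2 + 8}{8} = -292 - \frac{1}{8} \cdot 10 = -292 - \frac{5}{4} = - \frac{1173}{4}$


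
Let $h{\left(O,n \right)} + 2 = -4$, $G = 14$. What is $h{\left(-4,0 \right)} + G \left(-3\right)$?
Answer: $-48$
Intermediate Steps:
$h{\left(O,n \right)} = -6$ ($h{\left(O,n \right)} = -2 - 4 = -6$)
$h{\left(-4,0 \right)} + G \left(-3\right) = -6 + 14 \left(-3\right) = -6 - 42 = -48$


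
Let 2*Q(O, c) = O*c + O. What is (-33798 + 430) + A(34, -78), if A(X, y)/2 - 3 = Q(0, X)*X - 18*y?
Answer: -30554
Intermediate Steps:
Q(O, c) = O/2 + O*c/2 (Q(O, c) = (O*c + O)/2 = (O + O*c)/2 = O/2 + O*c/2)
A(X, y) = 6 - 36*y (A(X, y) = 6 + 2*(((½)*0*(1 + X))*X - 18*y) = 6 + 2*(0*X - 18*y) = 6 + 2*(0 - 18*y) = 6 + 2*(-18*y) = 6 - 36*y)
(-33798 + 430) + A(34, -78) = (-33798 + 430) + (6 - 36*(-78)) = -33368 + (6 + 2808) = -33368 + 2814 = -30554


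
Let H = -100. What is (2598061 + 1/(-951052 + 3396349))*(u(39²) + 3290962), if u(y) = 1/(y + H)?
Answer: 9903225076838782411118/1158255679 ≈ 8.5501e+12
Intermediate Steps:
u(y) = 1/(-100 + y) (u(y) = 1/(y - 100) = 1/(-100 + y))
(2598061 + 1/(-951052 + 3396349))*(u(39²) + 3290962) = (2598061 + 1/(-951052 + 3396349))*(1/(-100 + 39²) + 3290962) = (2598061 + 1/2445297)*(1/(-100 + 1521) + 3290962) = (2598061 + 1/2445297)*(1/1421 + 3290962) = 6353030769118*(1/1421 + 3290962)/2445297 = (6353030769118/2445297)*(4676457003/1421) = 9903225076838782411118/1158255679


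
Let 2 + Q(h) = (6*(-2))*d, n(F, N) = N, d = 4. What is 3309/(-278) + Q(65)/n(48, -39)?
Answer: -115151/10842 ≈ -10.621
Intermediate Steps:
Q(h) = -50 (Q(h) = -2 + (6*(-2))*4 = -2 - 12*4 = -2 - 48 = -50)
3309/(-278) + Q(65)/n(48, -39) = 3309/(-278) - 50/(-39) = 3309*(-1/278) - 50*(-1/39) = -3309/278 + 50/39 = -115151/10842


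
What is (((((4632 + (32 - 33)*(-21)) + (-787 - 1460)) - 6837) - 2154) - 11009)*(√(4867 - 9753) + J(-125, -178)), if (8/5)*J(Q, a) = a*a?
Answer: -348405185 - 17594*I*√4886 ≈ -3.4841e+8 - 1.2298e+6*I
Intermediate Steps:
J(Q, a) = 5*a²/8 (J(Q, a) = 5*(a*a)/8 = 5*a²/8)
(((((4632 + (32 - 33)*(-21)) + (-787 - 1460)) - 6837) - 2154) - 11009)*(√(4867 - 9753) + J(-125, -178)) = (((((4632 + (32 - 33)*(-21)) + (-787 - 1460)) - 6837) - 2154) - 11009)*(√(4867 - 9753) + (5/8)*(-178)²) = (((((4632 - 1*(-21)) - 2247) - 6837) - 2154) - 11009)*(√(-4886) + (5/8)*31684) = (((((4632 + 21) - 2247) - 6837) - 2154) - 11009)*(I*√4886 + 39605/2) = ((((4653 - 2247) - 6837) - 2154) - 11009)*(39605/2 + I*√4886) = (((2406 - 6837) - 2154) - 11009)*(39605/2 + I*√4886) = ((-4431 - 2154) - 11009)*(39605/2 + I*√4886) = (-6585 - 11009)*(39605/2 + I*√4886) = -17594*(39605/2 + I*√4886) = -348405185 - 17594*I*√4886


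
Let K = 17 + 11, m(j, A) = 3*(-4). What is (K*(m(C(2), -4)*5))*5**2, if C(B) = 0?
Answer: -42000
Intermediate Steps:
m(j, A) = -12
K = 28
(K*(m(C(2), -4)*5))*5**2 = (28*(-12*5))*5**2 = (28*(-60))*25 = -1680*25 = -42000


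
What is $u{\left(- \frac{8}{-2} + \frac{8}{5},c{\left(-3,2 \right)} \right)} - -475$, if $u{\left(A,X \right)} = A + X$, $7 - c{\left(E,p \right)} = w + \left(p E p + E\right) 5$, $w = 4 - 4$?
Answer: $\frac{2813}{5} \approx 562.6$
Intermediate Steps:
$w = 0$
$c{\left(E,p \right)} = 7 - 5 E - 5 E p^{2}$ ($c{\left(E,p \right)} = 7 - \left(0 + \left(p E p + E\right) 5\right) = 7 - \left(0 + \left(E p p + E\right) 5\right) = 7 - \left(0 + \left(E p^{2} + E\right) 5\right) = 7 - \left(0 + \left(E + E p^{2}\right) 5\right) = 7 - \left(0 + \left(5 E + 5 E p^{2}\right)\right) = 7 - \left(5 E + 5 E p^{2}\right) = 7 - 5 E - 5 E p^{2}$)
$u{\left(- \frac{8}{-2} + \frac{8}{5},c{\left(-3,2 \right)} \right)} - -475 = \left(\left(- \frac{8}{-2} + \frac{8}{5}\right) - \left(-22 - 60\right)\right) - -475 = \left(\left(\left(-8\right) \left(- \frac{1}{2}\right) + 8 \cdot \frac{1}{5}\right) + \left(7 + 15 - \left(-15\right) 4\right)\right) + 475 = \left(\left(4 + \frac{8}{5}\right) + \left(7 + 15 + 60\right)\right) + 475 = \left(\frac{28}{5} + 82\right) + 475 = \frac{438}{5} + 475 = \frac{2813}{5}$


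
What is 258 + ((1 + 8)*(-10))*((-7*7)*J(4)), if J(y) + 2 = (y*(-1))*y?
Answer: -79122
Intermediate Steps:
J(y) = -2 - y² (J(y) = -2 + (y*(-1))*y = -2 + (-y)*y = -2 - y²)
258 + ((1 + 8)*(-10))*((-7*7)*J(4)) = 258 + ((1 + 8)*(-10))*((-7*7)*(-2 - 1*4²)) = 258 + (9*(-10))*(-49*(-2 - 1*16)) = 258 - (-4410)*(-2 - 16) = 258 - (-4410)*(-18) = 258 - 90*882 = 258 - 79380 = -79122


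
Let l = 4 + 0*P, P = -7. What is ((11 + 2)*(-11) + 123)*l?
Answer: -80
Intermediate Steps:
l = 4 (l = 4 + 0*(-7) = 4 + 0 = 4)
((11 + 2)*(-11) + 123)*l = ((11 + 2)*(-11) + 123)*4 = (13*(-11) + 123)*4 = (-143 + 123)*4 = -20*4 = -80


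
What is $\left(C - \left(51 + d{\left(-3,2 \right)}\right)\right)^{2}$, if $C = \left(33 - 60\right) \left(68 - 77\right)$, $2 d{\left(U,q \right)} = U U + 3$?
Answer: $34596$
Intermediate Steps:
$d{\left(U,q \right)} = \frac{3}{2} + \frac{U^{2}}{2}$ ($d{\left(U,q \right)} = \frac{U U + 3}{2} = \frac{U^{2} + 3}{2} = \frac{3 + U^{2}}{2} = \frac{3}{2} + \frac{U^{2}}{2}$)
$C = 243$ ($C = \left(33 - 60\right) \left(-9\right) = \left(-27\right) \left(-9\right) = 243$)
$\left(C - \left(51 + d{\left(-3,2 \right)}\right)\right)^{2} = \left(243 - \left(\frac{105}{2} + \frac{9}{2}\right)\right)^{2} = \left(243 - 57\right)^{2} = 186^{2} = 34596$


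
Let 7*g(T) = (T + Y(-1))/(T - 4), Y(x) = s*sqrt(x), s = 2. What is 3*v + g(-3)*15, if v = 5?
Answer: 780/49 - 30*I/49 ≈ 15.918 - 0.61224*I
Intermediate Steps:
Y(x) = 2*sqrt(x)
g(T) = (T + 2*I)/(7*(-4 + T)) (g(T) = ((T + 2*sqrt(-1))/(T - 4))/7 = ((T + 2*I)/(-4 + T))/7 = (T + 2*I)/(7*(-4 + T)))
3*v + g(-3)*15 = 3*5 + ((-3 + 2*I)/(7*(-4 - 3)))*15 = 15 + ((1/7)*(-3 + 2*I)/(-7))*15 = 15 + ((1/7)*(-1/7)*(-3 + 2*I))*15 = 15 + (3/49 - 2*I/49)*15 = 15 + (45/49 - 30*I/49) = 780/49 - 30*I/49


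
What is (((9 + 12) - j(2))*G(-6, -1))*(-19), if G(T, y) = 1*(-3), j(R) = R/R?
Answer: 1140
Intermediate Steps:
j(R) = 1
G(T, y) = -3
(((9 + 12) - j(2))*G(-6, -1))*(-19) = (((9 + 12) - 1*1)*(-3))*(-19) = ((21 - 1)*(-3))*(-19) = (20*(-3))*(-19) = -60*(-19) = 1140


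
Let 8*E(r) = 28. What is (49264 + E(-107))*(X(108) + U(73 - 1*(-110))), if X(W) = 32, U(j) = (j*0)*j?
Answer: 1576560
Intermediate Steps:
U(j) = 0 (U(j) = 0*j = 0)
E(r) = 7/2 (E(r) = (1/8)*28 = 7/2)
(49264 + E(-107))*(X(108) + U(73 - 1*(-110))) = (49264 + 7/2)*(32 + 0) = (98535/2)*32 = 1576560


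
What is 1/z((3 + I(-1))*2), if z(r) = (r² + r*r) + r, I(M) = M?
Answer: 1/36 ≈ 0.027778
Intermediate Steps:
z(r) = r + 2*r² (z(r) = (r² + r²) + r = 2*r² + r = r + 2*r²)
1/z((3 + I(-1))*2) = 1/(((3 - 1)*2)*(1 + 2*((3 - 1)*2))) = 1/((2*2)*(1 + 2*(2*2))) = 1/(4*(1 + 2*4)) = 1/(4*(1 + 8)) = 1/(4*9) = 1/36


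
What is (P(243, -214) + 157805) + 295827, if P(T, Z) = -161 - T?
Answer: 453228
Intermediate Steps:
(P(243, -214) + 157805) + 295827 = ((-161 - 1*243) + 157805) + 295827 = ((-161 - 243) + 157805) + 295827 = (-404 + 157805) + 295827 = 157401 + 295827 = 453228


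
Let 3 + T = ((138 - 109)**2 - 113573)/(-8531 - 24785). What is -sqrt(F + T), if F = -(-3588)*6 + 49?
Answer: -sqrt(1496871463541)/8329 ≈ -146.89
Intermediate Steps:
F = 21577 (F = -156*(-138) + 49 = 21528 + 49 = 21577)
T = 3196/8329 (T = -3 + ((138 - 109)**2 - 113573)/(-8531 - 24785) = -3 + (29**2 - 113573)/(-33316) = -3 + (841 - 113573)*(-1/33316) = -3 - 112732*(-1/33316) = -3 + 28183/8329 = 3196/8329 ≈ 0.38372)
-sqrt(F + T) = -sqrt(21577 + 3196/8329) = -sqrt(179718029/8329) = -sqrt(1496871463541)/8329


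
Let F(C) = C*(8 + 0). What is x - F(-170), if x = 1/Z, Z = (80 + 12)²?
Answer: 11511041/8464 ≈ 1360.0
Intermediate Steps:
Z = 8464 (Z = 92² = 8464)
F(C) = 8*C (F(C) = C*8 = 8*C)
x = 1/8464 ≈ 0.00011815
x - F(-170) = 1/8464 - 8*(-170) = 1/8464 - 1*(-1360) = 1/8464 + 1360 = 11511041/8464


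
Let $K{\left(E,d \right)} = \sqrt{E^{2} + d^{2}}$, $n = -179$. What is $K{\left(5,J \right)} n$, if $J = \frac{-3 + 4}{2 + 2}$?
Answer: $- \frac{179 \sqrt{401}}{4} \approx -896.12$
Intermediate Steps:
$J = \frac{1}{4}$ ($J = 1 \cdot \frac{1}{4} = \frac{1}{4} \approx 0.25$)
$K{\left(5,J \right)} n = \sqrt{5^{2} + \left(\frac{1}{4}\right)^{2}} \left(-179\right) = \sqrt{25 + \frac{1}{16}} \left(-179\right) = \sqrt{\frac{401}{16}} \left(-179\right) = \frac{\sqrt{401}}{4} \left(-179\right) = - \frac{179 \sqrt{401}}{4}$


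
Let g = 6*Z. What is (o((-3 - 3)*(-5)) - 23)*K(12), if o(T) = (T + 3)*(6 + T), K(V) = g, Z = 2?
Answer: 13980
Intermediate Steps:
g = 12 (g = 6*2 = 12)
K(V) = 12
o(T) = (3 + T)*(6 + T)
(o((-3 - 3)*(-5)) - 23)*K(12) = ((18 + ((-3 - 3)*(-5))² + 9*((-3 - 3)*(-5))) - 23)*12 = ((18 + (-6*(-5))² + 9*(-6*(-5))) - 23)*12 = ((18 + 30² + 9*30) - 23)*12 = ((18 + 900 + 270) - 23)*12 = (1188 - 23)*12 = 1165*12 = 13980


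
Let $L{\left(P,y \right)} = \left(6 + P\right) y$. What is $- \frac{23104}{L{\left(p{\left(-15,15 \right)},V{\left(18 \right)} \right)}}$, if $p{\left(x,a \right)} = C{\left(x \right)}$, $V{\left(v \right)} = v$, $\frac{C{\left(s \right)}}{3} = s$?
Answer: $\frac{11552}{351} \approx 32.912$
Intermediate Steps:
$C{\left(s \right)} = 3 s$
$p{\left(x,a \right)} = 3 x$
$L{\left(P,y \right)} = y \left(6 + P\right)$
$- \frac{23104}{L{\left(p{\left(-15,15 \right)},V{\left(18 \right)} \right)}} = - \frac{23104}{18 \left(6 + 3 \left(-15\right)\right)} = - \frac{23104}{18 \left(6 - 45\right)} = - \frac{23104}{18 \left(-39\right)} = - \frac{23104}{-702} = \left(-23104\right) \left(- \frac{1}{702}\right) = \frac{11552}{351}$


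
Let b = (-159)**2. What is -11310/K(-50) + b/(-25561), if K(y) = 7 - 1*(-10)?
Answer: -289524687/434537 ≈ -666.28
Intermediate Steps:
K(y) = 17 (K(y) = 7 + 10 = 17)
b = 25281
-11310/K(-50) + b/(-25561) = -11310/17 + 25281/(-25561) = -11310*1/17 + 25281*(-1/25561) = -11310/17 - 25281/25561 = -289524687/434537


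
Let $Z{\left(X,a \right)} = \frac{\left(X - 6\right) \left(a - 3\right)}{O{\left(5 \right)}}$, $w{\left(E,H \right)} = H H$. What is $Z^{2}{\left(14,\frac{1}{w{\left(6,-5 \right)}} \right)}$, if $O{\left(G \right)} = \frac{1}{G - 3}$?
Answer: $\frac{1401856}{625} \approx 2243.0$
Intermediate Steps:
$O{\left(G \right)} = \frac{1}{-3 + G}$
$w{\left(E,H \right)} = H^{2}$
$Z{\left(X,a \right)} = 2 \left(-6 + X\right) \left(-3 + a\right)$ ($Z{\left(X,a \right)} = \frac{\left(X - 6\right) \left(a - 3\right)}{\frac{1}{-3 + 5}} = \frac{\left(-6 + X\right) \left(-3 + a\right)}{\frac{1}{2}} = \left(-6 + X\right) \left(-3 + a\right) \frac{1}{\frac{1}{2}} = \left(-6 + X\right) \left(-3 + a\right) 2 = 2 \left(-6 + X\right) \left(-3 + a\right)$)
$Z^{2}{\left(14,\frac{1}{w{\left(6,-5 \right)}} \right)} = \left(36 - \frac{12}{\left(-5\right)^{2}} - 84 + 2 \cdot 14 \frac{1}{\left(-5\right)^{2}}\right)^{2} = \left(36 - \frac{12}{25} - 84 + 2 \cdot 14 \cdot \frac{1}{25}\right)^{2} = \left(36 - \frac{12}{25} - 84 + \frac{28}{25}\right)^{2} = \left(- \frac{1184}{25}\right)^{2} = \frac{1401856}{625}$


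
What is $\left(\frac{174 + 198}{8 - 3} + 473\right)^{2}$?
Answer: $\frac{7491169}{25} \approx 2.9965 \cdot 10^{5}$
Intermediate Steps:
$\left(\frac{174 + 198}{8 - 3} + 473\right)^{2} = \left(\frac{372}{5} + 473\right)^{2} = \left(\frac{2737}{5}\right)^{2} = \frac{7491169}{25}$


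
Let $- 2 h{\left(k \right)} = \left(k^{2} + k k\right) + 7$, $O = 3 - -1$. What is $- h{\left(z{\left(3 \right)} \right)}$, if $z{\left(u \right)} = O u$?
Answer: $\frac{295}{2} \approx 147.5$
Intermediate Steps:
$O = 4$ ($O = 3 + 1 = 4$)
$z{\left(u \right)} = 4 u$
$h{\left(k \right)} = - \frac{7}{2} - k^{2}$ ($h{\left(k \right)} = - \frac{\left(k^{2} + k k\right) + 7}{2} = - \frac{\left(k^{2} + k^{2}\right) + 7}{2} = - \frac{2 k^{2} + 7}{2} = - \frac{7 + 2 k^{2}}{2} = - \frac{7}{2} - k^{2}$)
$- h{\left(z{\left(3 \right)} \right)} = - (- \frac{7}{2} - \left(4 \cdot 3\right)^{2}) = - (- \frac{7}{2} - 12^{2}) = - (- \frac{7}{2} - 144) = \left(-1\right) \left(- \frac{295}{2}\right) = \frac{295}{2}$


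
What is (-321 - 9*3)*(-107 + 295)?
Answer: -65424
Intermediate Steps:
(-321 - 9*3)*(-107 + 295) = (-321 - 27)*188 = -348*188 = -65424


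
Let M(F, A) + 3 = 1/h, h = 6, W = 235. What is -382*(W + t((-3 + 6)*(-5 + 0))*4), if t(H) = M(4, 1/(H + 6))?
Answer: -256322/3 ≈ -85441.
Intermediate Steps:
M(F, A) = -17/6 (M(F, A) = -3 + 1/6 = -3 + ⅙ = -17/6)
t(H) = -17/6
-382*(W + t((-3 + 6)*(-5 + 0))*4) = -382*(235 - 17/6*4) = -382*(235 - 34/3) = -382*671/3 = -256322/3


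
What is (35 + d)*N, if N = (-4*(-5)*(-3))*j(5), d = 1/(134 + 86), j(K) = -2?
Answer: 46206/11 ≈ 4200.5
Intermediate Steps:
d = 1/220 ≈ 0.0045455
N = 120 (N = (-4*(-5)*(-3))*(-2) = (20*(-3))*(-2) = -60*(-2) = 120)
(35 + d)*N = (35 + 1/220)*120 = (7701/220)*120 = 46206/11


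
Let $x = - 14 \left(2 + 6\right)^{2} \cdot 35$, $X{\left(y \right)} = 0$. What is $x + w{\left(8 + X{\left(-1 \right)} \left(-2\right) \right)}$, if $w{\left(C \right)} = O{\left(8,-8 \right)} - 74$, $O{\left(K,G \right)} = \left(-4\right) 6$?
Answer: $-31458$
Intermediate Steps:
$O{\left(K,G \right)} = -24$
$w{\left(C \right)} = -98$ ($w{\left(C \right)} = -24 - 74 = -98$)
$x = -31360$ ($x = - 14 \cdot 8^{2} \cdot 35 = \left(-14\right) 64 \cdot 35 = \left(-896\right) 35 = -31360$)
$x + w{\left(8 + X{\left(-1 \right)} \left(-2\right) \right)} = -31360 - 98 = -31458$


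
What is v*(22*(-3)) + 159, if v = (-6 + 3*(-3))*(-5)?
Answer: -4791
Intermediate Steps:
v = 75 (v = (-6 - 9)*(-5) = -15*(-5) = 75)
v*(22*(-3)) + 159 = 75*(22*(-3)) + 159 = 75*(-66) + 159 = -4950 + 159 = -4791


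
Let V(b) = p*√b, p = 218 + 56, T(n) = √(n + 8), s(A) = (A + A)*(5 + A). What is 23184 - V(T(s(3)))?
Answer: 23184 - 274*56^(¼) ≈ 22434.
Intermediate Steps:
s(A) = 2*A*(5 + A) (s(A) = (2*A)*(5 + A) = 2*A*(5 + A))
T(n) = √(8 + n)
p = 274
V(b) = 274*√b
23184 - V(T(s(3))) = 23184 - 274*√(√(8 + 2*3*(5 + 3))) = 23184 - 274*√(√(8 + 2*3*8)) = 23184 - 274*√(√(8 + 48)) = 23184 - 274*√(√56) = 23184 - 274*√(2*√14) = 23184 - 274*2^(¾)*7^(¼)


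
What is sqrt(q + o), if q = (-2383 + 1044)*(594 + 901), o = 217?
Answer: 2*I*sqrt(500397) ≈ 1414.8*I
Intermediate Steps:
q = -2001805 (q = -1339*1495 = -2001805)
sqrt(q + o) = sqrt(-2001805 + 217) = sqrt(-2001588) = 2*I*sqrt(500397)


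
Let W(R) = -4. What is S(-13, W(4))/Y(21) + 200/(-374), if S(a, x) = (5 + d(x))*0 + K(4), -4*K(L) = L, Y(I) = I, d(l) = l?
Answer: -2287/3927 ≈ -0.58238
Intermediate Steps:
K(L) = -L/4
S(a, x) = -1 (S(a, x) = (5 + x)*0 - ¼*4 = 0 - 1 = -1)
S(-13, W(4))/Y(21) + 200/(-374) = -1/21 + 200/(-374) = -1*1/21 + 200*(-1/374) = -1/21 - 100/187 = -2287/3927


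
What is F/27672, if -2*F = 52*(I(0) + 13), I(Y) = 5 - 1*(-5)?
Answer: -299/13836 ≈ -0.021610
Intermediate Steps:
I(Y) = 10 (I(Y) = 5 + 5 = 10)
F = -598 (F = -26*(10 + 13) = -26*23 = -½*1196 = -598)
F/27672 = -598/27672 = -598*1/27672 = -299/13836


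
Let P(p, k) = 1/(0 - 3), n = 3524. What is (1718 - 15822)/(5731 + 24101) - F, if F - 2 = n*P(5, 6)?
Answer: 1457037/1243 ≈ 1172.2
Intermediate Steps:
P(p, k) = -⅓ (P(p, k) = 1/(-3) = -⅓)
F = -3518/3 (F = 2 + 3524*(-⅓) = 2 - 3524/3 = -3518/3 ≈ -1172.7)
(1718 - 15822)/(5731 + 24101) - F = (1718 - 15822)/(5731 + 24101) - 1*(-3518/3) = -14104/29832 + 3518/3 = -14104*1/29832 + 3518/3 = -1763/3729 + 3518/3 = 1457037/1243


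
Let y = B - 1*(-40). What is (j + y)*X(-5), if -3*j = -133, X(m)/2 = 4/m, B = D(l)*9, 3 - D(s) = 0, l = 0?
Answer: -2672/15 ≈ -178.13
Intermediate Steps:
D(s) = 3 (D(s) = 3 - 1*0 = 3 + 0 = 3)
B = 27 (B = 3*9 = 27)
X(m) = 8/m (X(m) = 2*(4/m) = 8/m)
j = 133/3 (j = -1/3*(-133) = 133/3 ≈ 44.333)
y = 67 (y = 27 - 1*(-40) = 27 + 40 = 67)
(j + y)*X(-5) = (133/3 + 67)*(8/(-5)) = 334*(8*(-1/5))/3 = (334/3)*(-8/5) = -2672/15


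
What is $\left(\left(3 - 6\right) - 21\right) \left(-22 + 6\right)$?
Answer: $384$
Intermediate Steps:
$\left(\left(3 - 6\right) - 21\right) \left(-22 + 6\right) = \left(\left(3 - 6\right) - 21\right) \left(-16\right) = \left(-3 - 21\right) \left(-16\right) = \left(-24\right) \left(-16\right) = 384$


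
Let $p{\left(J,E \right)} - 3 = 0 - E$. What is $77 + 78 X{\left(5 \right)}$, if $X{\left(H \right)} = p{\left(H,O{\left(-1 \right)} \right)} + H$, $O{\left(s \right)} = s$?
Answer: $779$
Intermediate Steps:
$p{\left(J,E \right)} = 3 - E$ ($p{\left(J,E \right)} = 3 + \left(0 - E\right) = 3 - E$)
$X{\left(H \right)} = 4 + H$ ($X{\left(H \right)} = \left(3 - -1\right) + H = \left(3 + 1\right) + H = 4 + H$)
$77 + 78 X{\left(5 \right)} = 77 + 78 \left(4 + 5\right) = 77 + 78 \cdot 9 = 77 + 702 = 779$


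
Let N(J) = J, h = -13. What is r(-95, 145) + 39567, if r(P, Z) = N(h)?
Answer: 39554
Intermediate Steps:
r(P, Z) = -13
r(-95, 145) + 39567 = -13 + 39567 = 39554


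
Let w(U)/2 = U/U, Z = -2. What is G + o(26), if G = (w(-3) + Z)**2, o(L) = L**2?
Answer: 676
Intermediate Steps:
w(U) = 2 (w(U) = 2*(U/U) = 2*1 = 2)
G = 0 (G = (2 - 2)**2 = 0**2 = 0)
G + o(26) = 0 + 26**2 = 0 + 676 = 676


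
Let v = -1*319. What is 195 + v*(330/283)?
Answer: -50085/283 ≈ -176.98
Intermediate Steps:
v = -319
195 + v*(330/283) = 195 - 105270/283 = -50085/283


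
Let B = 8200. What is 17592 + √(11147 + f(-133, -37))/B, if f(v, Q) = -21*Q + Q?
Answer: 17592 + √11887/8200 ≈ 17592.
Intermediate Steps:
f(v, Q) = -20*Q
17592 + √(11147 + f(-133, -37))/B = 17592 + √(11147 - 20*(-37))/8200 = 17592 + √(11147 + 740)*(1/8200) = 17592 + √11887*(1/8200) = 17592 + √11887/8200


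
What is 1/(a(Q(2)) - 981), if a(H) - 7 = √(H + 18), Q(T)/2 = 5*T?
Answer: -487/474319 - √38/948638 ≈ -0.0010332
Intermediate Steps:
Q(T) = 10*T (Q(T) = 2*(5*T) = 10*T)
a(H) = 7 + √(18 + H) (a(H) = 7 + √(H + 18) = 7 + √(18 + H))
1/(a(Q(2)) - 981) = 1/((7 + √(18 + 10*2)) - 981) = 1/((7 + √(18 + 20)) - 981) = 1/((7 + √38) - 981) = 1/(-974 + √38)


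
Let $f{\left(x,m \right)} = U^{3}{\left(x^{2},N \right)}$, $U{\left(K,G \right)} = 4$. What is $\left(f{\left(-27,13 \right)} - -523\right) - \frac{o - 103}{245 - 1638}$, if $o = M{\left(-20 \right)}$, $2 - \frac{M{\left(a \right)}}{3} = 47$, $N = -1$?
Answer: $\frac{116779}{199} \approx 586.83$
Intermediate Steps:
$M{\left(a \right)} = -135$ ($M{\left(a \right)} = 6 - 141 = -135$)
$o = -135$
$f{\left(x,m \right)} = 64$ ($f{\left(x,m \right)} = 4^{3} = 64$)
$\left(f{\left(-27,13 \right)} - -523\right) - \frac{o - 103}{245 - 1638} = \left(64 - -523\right) - \frac{-135 - 103}{245 - 1638} = \left(64 + 523\right) - - \frac{238}{-1393} = 587 - \left(-238\right) \left(- \frac{1}{1393}\right) = 587 - \frac{34}{199} = \frac{116779}{199}$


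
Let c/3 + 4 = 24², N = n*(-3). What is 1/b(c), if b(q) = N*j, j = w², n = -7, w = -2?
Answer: 1/84 ≈ 0.011905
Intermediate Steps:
N = 21 (N = -7*(-3) = 21)
j = 4 (j = (-2)² = 4)
c = 1716 (c = -12 + 3*24² = -12 + 3*576 = -12 + 1728 = 1716)
b(q) = 84 (b(q) = 21*4 = 84)
1/b(c) = 1/84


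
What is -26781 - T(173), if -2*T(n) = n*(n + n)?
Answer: 3148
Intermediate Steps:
T(n) = -n**2 (T(n) = -n*(n + n)/2 = -n*2*n/2 = -n**2)
-26781 - T(173) = -26781 - (-1)*173**2 = -26781 - (-1)*29929 = -26781 - 1*(-29929) = -26781 + 29929 = 3148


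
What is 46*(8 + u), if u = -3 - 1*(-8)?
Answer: 598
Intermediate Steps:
u = 5 (u = -3 + 8 = 5)
46*(8 + u) = 46*(8 + 5) = 46*13 = 598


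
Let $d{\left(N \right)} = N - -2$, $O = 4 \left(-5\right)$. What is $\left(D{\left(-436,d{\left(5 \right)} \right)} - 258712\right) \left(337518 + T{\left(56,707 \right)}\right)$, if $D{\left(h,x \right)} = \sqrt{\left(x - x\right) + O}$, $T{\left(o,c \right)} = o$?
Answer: $-87334444688 + 675148 i \sqrt{5} \approx -8.7334 \cdot 10^{10} + 1.5097 \cdot 10^{6} i$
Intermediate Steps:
$O = -20$
$d{\left(N \right)} = 2 + N$ ($d{\left(N \right)} = N + 2 = 2 + N$)
$D{\left(h,x \right)} = 2 i \sqrt{5}$ ($D{\left(h,x \right)} = \sqrt{\left(x - x\right) - 20} = \sqrt{0 - 20} = \sqrt{-20} = 2 i \sqrt{5}$)
$\left(D{\left(-436,d{\left(5 \right)} \right)} - 258712\right) \left(337518 + T{\left(56,707 \right)}\right) = \left(2 i \sqrt{5} - 258712\right) \left(337518 + 56\right) = \left(-258712 + 2 i \sqrt{5}\right) 337574 = -87334444688 + 675148 i \sqrt{5}$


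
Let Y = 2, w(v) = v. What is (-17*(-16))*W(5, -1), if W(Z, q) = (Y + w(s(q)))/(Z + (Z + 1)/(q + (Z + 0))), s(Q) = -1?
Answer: 544/13 ≈ 41.846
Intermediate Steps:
W(Z, q) = 1/(Z + (1 + Z)/(Z + q)) (W(Z, q) = (2 - 1)/(Z + (Z + 1)/(q + (Z + 0))) = 1/(Z + (1 + Z)/(q + Z)) = 1/(Z + (1 + Z)/(Z + q)))
(-17*(-16))*W(5, -1) = (-17*(-16))*((5 - 1)/(1 + 5 + 5**2 + 5*(-1))) = 272*(4/(1 + 5 + 25 - 5)) = 272*(4/26) = 272*((1/26)*4) = 272*(2/13) = 544/13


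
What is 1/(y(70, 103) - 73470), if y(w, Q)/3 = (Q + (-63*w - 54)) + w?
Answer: -1/86343 ≈ -1.1582e-5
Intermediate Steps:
y(w, Q) = -162 - 186*w + 3*Q (y(w, Q) = 3*((Q + (-63*w - 54)) + w) = 3*((Q + (-54 - 63*w)) + w) = 3*((-54 + Q - 63*w) + w) = 3*(-54 + Q - 62*w) = -162 - 186*w + 3*Q)
1/(y(70, 103) - 73470) = 1/((-162 - 186*70 + 3*103) - 73470) = 1/((-162 - 13020 + 309) - 73470) = 1/(-12873 - 73470) = 1/(-86343) = -1/86343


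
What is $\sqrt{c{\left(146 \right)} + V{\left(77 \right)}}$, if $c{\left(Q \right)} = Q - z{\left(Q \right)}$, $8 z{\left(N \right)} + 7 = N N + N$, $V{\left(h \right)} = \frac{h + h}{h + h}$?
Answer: $\frac{i \sqrt{40558}}{4} \approx 50.348 i$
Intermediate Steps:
$V{\left(h \right)} = 1$ ($V{\left(h \right)} = \frac{2 h}{2 h} = 2 h \frac{1}{2 h} = 1$)
$z{\left(N \right)} = - \frac{7}{8} + \frac{N}{8} + \frac{N^{2}}{8}$ ($z{\left(N \right)} = - \frac{7}{8} + \frac{N N + N}{8} = - \frac{7}{8} + \frac{N^{2} + N}{8} = - \frac{7}{8} + \frac{N + N^{2}}{8} = - \frac{7}{8} + \left(\frac{N}{8} + \frac{N^{2}}{8}\right) = - \frac{7}{8} + \frac{N}{8} + \frac{N^{2}}{8}$)
$c{\left(Q \right)} = \frac{7}{8} - \frac{Q^{2}}{8} + \frac{7 Q}{8}$ ($c{\left(Q \right)} = Q - \left(- \frac{7}{8} + \frac{Q}{8} + \frac{Q^{2}}{8}\right) = \frac{7}{8} - \frac{Q^{2}}{8} + \frac{7 Q}{8}$)
$\sqrt{c{\left(146 \right)} + V{\left(77 \right)}} = \sqrt{\left(\frac{7}{8} - \frac{146^{2}}{8} + \frac{7}{8} \cdot 146\right) + 1} = \sqrt{\left(\frac{7}{8} - \frac{5329}{2} + \frac{511}{4}\right) + 1} = \sqrt{- \frac{20287}{8} + 1} = \sqrt{- \frac{20279}{8}} = \frac{i \sqrt{40558}}{4}$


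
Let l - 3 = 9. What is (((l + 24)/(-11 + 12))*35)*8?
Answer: 10080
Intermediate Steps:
l = 12 (l = 3 + 9 = 12)
(((l + 24)/(-11 + 12))*35)*8 = (((12 + 24)/(-11 + 12))*35)*8 = ((36/1)*35)*8 = ((36*1)*35)*8 = (36*35)*8 = 1260*8 = 10080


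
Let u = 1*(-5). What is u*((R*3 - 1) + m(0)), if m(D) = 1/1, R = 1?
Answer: -15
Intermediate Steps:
m(D) = 1
u = -5
u*((R*3 - 1) + m(0)) = -5*((1*3 - 1) + 1) = -5*((3 - 1) + 1) = -5*(2 + 1) = -5*3 = -15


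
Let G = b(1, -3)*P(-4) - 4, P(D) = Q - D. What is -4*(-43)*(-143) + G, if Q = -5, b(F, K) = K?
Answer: -24597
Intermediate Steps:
P(D) = -5 - D
G = -1 (G = -3*(-5 - 1*(-4)) - 4 = -3*(-5 + 4) - 4 = -3*(-1) - 4 = 3 - 4 = -1)
-4*(-43)*(-143) + G = -4*(-43)*(-143) - 1 = 172*(-143) - 1 = -24596 - 1 = -24597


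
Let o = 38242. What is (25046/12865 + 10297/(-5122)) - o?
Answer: -2519942801553/65894530 ≈ -38242.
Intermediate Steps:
(25046/12865 + 10297/(-5122)) - o = (25046/12865 + 10297/(-5122)) - 1*38242 = (25046*(1/12865) + 10297*(-1/5122)) - 38242 = (25046/12865 - 10297/5122) - 38242 = -4185293/65894530 - 38242 = -2519942801553/65894530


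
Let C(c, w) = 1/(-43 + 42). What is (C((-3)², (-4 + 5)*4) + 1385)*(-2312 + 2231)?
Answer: -112104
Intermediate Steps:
C(c, w) = -1 (C(c, w) = 1/(-1) = -1)
(C((-3)², (-4 + 5)*4) + 1385)*(-2312 + 2231) = (-1 + 1385)*(-2312 + 2231) = 1384*(-81) = -112104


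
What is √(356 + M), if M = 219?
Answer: 5*√23 ≈ 23.979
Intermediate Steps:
√(356 + M) = √(356 + 219) = √575 = 5*√23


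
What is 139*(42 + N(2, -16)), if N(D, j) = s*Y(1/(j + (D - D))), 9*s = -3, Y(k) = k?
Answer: 280363/48 ≈ 5840.9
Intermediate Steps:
s = -1/3 (s = (1/9)*(-3) = -1/3 ≈ -0.33333)
N(D, j) = -1/(3*j) (N(D, j) = -1/(3*(j + (D - D))) = -1/(3*(j + 0)) = -1/(3*j))
139*(42 + N(2, -16)) = 139*(42 - 1/3/(-16)) = 139*(42 - 1/3*(-1/16)) = 139*(42 + 1/48) = 139*(2017/48) = 280363/48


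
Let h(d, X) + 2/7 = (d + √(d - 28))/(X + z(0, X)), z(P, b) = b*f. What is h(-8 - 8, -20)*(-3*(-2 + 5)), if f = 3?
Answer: 27/35 + 9*I*√11/40 ≈ 0.77143 + 0.74624*I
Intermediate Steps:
z(P, b) = 3*b (z(P, b) = b*3 = 3*b)
h(d, X) = -2/7 + (d + √(-28 + d))/(4*X) (h(d, X) = -2/7 + (d + √(d - 28))/(X + 3*X) = -2/7 + (d + √(-28 + d))/((4*X)) = -2/7 + (d + √(-28 + d))*(1/(4*X)) = -2/7 + (d + √(-28 + d))/(4*X))
h(-8 - 8, -20)*(-3*(-2 + 5)) = ((1/28)*(-8*(-20) + 7*(-8 - 8) + 7*√(-28 + (-8 - 8)))/(-20))*(-3*(-2 + 5)) = ((1/28)*(-1/20)*(160 + 7*(-16) + 7*√(-28 - 16)))*(-3*3) = ((1/28)*(-1/20)*(160 - 112 + 7*√(-44)))*(-9) = ((1/28)*(-1/20)*(160 - 112 + 7*(2*I*√11)))*(-9) = ((1/28)*(-1/20)*(160 - 112 + 14*I*√11))*(-9) = ((1/28)*(-1/20)*(48 + 14*I*√11))*(-9) = (-3/35 - I*√11/40)*(-9) = 27/35 + 9*I*√11/40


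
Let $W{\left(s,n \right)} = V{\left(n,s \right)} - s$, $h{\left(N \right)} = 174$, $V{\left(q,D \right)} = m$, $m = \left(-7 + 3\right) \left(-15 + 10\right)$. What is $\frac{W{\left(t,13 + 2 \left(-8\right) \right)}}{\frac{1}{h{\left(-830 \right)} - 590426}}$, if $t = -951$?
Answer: $-573134692$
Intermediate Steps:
$m = 20$ ($m = \left(-4\right) \left(-5\right) = 20$)
$V{\left(q,D \right)} = 20$
$W{\left(s,n \right)} = 20 - s$
$\frac{W{\left(t,13 + 2 \left(-8\right) \right)}}{\frac{1}{h{\left(-830 \right)} - 590426}} = \frac{20 - -951}{\frac{1}{174 - 590426}} = \frac{20 + 951}{\frac{1}{-590252}} = \frac{971}{- \frac{1}{590252}} = 971 \left(-590252\right) = -573134692$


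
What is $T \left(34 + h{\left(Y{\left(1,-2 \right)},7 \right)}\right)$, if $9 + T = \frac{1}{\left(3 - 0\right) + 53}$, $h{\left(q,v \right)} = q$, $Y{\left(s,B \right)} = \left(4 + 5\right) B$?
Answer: $- \frac{1006}{7} \approx -143.71$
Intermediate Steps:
$Y{\left(s,B \right)} = 9 B$
$T = - \frac{503}{56}$ ($T = -9 + \frac{1}{\left(3 - 0\right) + 53} = -9 + \frac{1}{\left(3 + 0\right) + 53} = -9 + \frac{1}{3 + 53} = -9 + \frac{1}{56} = - \frac{503}{56} \approx -8.9821$)
$T \left(34 + h{\left(Y{\left(1,-2 \right)},7 \right)}\right) = - \frac{503 \left(34 + 9 \left(-2\right)\right)}{56} = - \frac{503 \left(34 - 18\right)}{56} = \left(- \frac{503}{56}\right) 16 = - \frac{1006}{7}$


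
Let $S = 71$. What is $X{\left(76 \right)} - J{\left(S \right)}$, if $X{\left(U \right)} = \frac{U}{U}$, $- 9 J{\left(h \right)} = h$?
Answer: $\frac{80}{9} \approx 8.8889$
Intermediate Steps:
$J{\left(h \right)} = - \frac{h}{9}$
$X{\left(U \right)} = 1$
$X{\left(76 \right)} - J{\left(S \right)} = 1 - \left(- \frac{1}{9}\right) 71 = 1 - - \frac{71}{9} = 1 + \frac{71}{9} = \frac{80}{9}$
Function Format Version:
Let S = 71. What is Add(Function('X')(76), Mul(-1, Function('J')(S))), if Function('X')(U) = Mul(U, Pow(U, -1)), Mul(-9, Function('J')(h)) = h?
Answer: Rational(80, 9) ≈ 8.8889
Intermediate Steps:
Function('J')(h) = Mul(Rational(-1, 9), h)
Function('X')(U) = 1
Add(Function('X')(76), Mul(-1, Function('J')(S))) = Add(1, Mul(-1, Mul(Rational(-1, 9), 71))) = Add(1, Mul(-1, Rational(-71, 9))) = Add(1, Rational(71, 9)) = Rational(80, 9)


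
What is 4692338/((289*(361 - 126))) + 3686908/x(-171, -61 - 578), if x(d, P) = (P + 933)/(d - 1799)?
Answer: -246639721694014/9983505 ≈ -2.4705e+7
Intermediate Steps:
x(d, P) = (933 + P)/(-1799 + d)
4692338/((289*(361 - 126))) + 3686908/x(-171, -61 - 578) = 4692338/((289*(361 - 126))) + 3686908/(((933 + (-61 - 578))/(-1799 - 171))) = 4692338/((289*235)) + 3686908/(((933 - 639)/(-1970))) = 4692338/67915 + 3686908/((-1/1970*294)) = 4692338*(1/67915) + 3686908/(-147/985) = 4692338/67915 + 3686908*(-985/147) = 4692338/67915 - 3631604380/147 = -246639721694014/9983505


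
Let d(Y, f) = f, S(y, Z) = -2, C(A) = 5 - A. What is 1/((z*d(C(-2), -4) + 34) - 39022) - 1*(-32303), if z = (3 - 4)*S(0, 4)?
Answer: 1259687787/38996 ≈ 32303.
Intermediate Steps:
z = 2 (z = (3 - 4)*(-2) = -1*(-2) = 2)
1/((z*d(C(-2), -4) + 34) - 39022) - 1*(-32303) = 1/((2*(-4) + 34) - 39022) - 1*(-32303) = 1/((-8 + 34) - 39022) + 32303 = 1/(26 - 39022) + 32303 = 1/(-38996) + 32303 = -1/38996 + 32303 = 1259687787/38996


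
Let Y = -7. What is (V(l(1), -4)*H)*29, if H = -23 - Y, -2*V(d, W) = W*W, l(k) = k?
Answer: 3712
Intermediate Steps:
V(d, W) = -W²/2 (V(d, W) = -W*W/2 = -W²/2)
H = -16 (H = -23 - 1*(-7) = -23 + 7 = -16)
(V(l(1), -4)*H)*29 = (-½*(-4)²*(-16))*29 = (-½*16*(-16))*29 = -8*(-16)*29 = 128*29 = 3712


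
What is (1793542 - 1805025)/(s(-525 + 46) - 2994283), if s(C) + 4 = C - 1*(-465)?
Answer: 11483/2994301 ≈ 0.0038350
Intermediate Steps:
s(C) = 461 + C (s(C) = -4 + (C - 1*(-465)) = -4 + (C + 465) = -4 + (465 + C) = 461 + C)
(1793542 - 1805025)/(s(-525 + 46) - 2994283) = (1793542 - 1805025)/((461 + (-525 + 46)) - 2994283) = -11483/((461 - 479) - 2994283) = -11483/(-18 - 2994283) = -11483/(-2994301) = -11483*(-1/2994301) = 11483/2994301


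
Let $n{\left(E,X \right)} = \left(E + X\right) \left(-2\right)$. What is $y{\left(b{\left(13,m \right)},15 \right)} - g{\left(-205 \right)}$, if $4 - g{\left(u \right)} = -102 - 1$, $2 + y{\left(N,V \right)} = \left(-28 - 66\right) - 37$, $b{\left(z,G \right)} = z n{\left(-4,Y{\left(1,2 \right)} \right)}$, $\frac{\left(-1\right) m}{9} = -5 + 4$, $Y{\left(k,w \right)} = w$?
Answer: $-240$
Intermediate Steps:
$n{\left(E,X \right)} = - 2 E - 2 X$
$m = 9$ ($m = - 9 \left(-5 + 4\right) = \left(-9\right) \left(-1\right) = 9$)
$b{\left(z,G \right)} = 4 z$ ($b{\left(z,G \right)} = z \left(\left(-2\right) \left(-4\right) - 4\right) = z \left(8 - 4\right) = z 4 = 4 z$)
$y{\left(N,V \right)} = -133$ ($y{\left(N,V \right)} = -2 - 131 = -133$)
$g{\left(u \right)} = 107$ ($g{\left(u \right)} = 4 - \left(-102 - 1\right) = 4 - -103 = 4 + 103 = 107$)
$y{\left(b{\left(13,m \right)},15 \right)} - g{\left(-205 \right)} = -133 - 107 = -240$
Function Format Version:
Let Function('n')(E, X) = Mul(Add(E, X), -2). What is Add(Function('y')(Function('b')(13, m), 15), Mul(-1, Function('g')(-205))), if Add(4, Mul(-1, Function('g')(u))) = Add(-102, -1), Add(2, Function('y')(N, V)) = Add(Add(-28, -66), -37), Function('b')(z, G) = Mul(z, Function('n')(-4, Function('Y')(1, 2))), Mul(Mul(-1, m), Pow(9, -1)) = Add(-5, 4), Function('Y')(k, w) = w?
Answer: -240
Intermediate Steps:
Function('n')(E, X) = Add(Mul(-2, E), Mul(-2, X))
m = 9 (m = Mul(-9, Add(-5, 4)) = Mul(-9, -1) = 9)
Function('b')(z, G) = Mul(4, z) (Function('b')(z, G) = Mul(z, Add(Mul(-2, -4), Mul(-2, 2))) = Mul(z, Add(8, -4)) = Mul(z, 4) = Mul(4, z))
Function('y')(N, V) = -133 (Function('y')(N, V) = Add(-2, Add(Add(-28, -66), -37)) = Add(-2, Add(-94, -37)) = Add(-2, -131) = -133)
Function('g')(u) = 107 (Function('g')(u) = Add(4, Mul(-1, Add(-102, -1))) = Add(4, Mul(-1, -103)) = Add(4, 103) = 107)
Add(Function('y')(Function('b')(13, m), 15), Mul(-1, Function('g')(-205))) = Add(-133, Mul(-1, 107)) = Add(-133, -107) = -240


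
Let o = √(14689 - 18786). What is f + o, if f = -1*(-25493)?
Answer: 25493 + I*√4097 ≈ 25493.0 + 64.008*I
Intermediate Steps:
f = 25493
o = I*√4097 (o = √(-4097) = I*√4097 ≈ 64.008*I)
f + o = 25493 + I*√4097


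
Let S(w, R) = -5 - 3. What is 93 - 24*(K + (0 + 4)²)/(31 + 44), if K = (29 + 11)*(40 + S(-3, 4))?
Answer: -8043/25 ≈ -321.72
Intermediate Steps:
S(w, R) = -8
K = 1280 (K = (29 + 11)*(40 - 8) = 40*32 = 1280)
93 - 24*(K + (0 + 4)²)/(31 + 44) = 93 - 24*(1280 + (0 + 4)²)/(31 + 44) = 93 - 24*(1280 + 4²)/75 = 93 - 24*(1280 + 16)/75 = 93 - 31104/75 = 93 - 24*432/25 = 93 - 10368/25 = -8043/25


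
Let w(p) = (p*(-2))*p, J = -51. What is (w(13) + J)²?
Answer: 151321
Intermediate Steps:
w(p) = -2*p² (w(p) = (-2*p)*p = -2*p²)
(w(13) + J)² = (-2*13² - 51)² = (-2*169 - 51)² = (-338 - 51)² = (-389)² = 151321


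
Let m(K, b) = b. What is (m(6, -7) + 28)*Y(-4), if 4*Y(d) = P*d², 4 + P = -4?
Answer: -672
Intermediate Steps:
P = -8 (P = -4 - 4 = -8)
Y(d) = -2*d² (Y(d) = (-8*d²)/4 = -2*d²)
(m(6, -7) + 28)*Y(-4) = (-7 + 28)*(-2*(-4)²) = 21*(-2*16) = 21*(-32) = -672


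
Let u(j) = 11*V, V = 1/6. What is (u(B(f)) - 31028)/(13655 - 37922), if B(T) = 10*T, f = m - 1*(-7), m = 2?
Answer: 186157/145602 ≈ 1.2785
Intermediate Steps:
f = 9 (f = 2 - 1*(-7) = 2 + 7 = 9)
V = ⅙ ≈ 0.16667
u(j) = 11/6 (u(j) = 11*(⅙) = 11/6)
(u(B(f)) - 31028)/(13655 - 37922) = (11/6 - 31028)/(13655 - 37922) = -186157/6/(-24267) = -186157/6*(-1/24267) = 186157/145602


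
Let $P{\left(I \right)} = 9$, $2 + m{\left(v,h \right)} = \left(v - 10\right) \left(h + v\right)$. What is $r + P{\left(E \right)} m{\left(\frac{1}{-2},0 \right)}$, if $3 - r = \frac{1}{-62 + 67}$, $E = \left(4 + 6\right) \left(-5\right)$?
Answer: $\frac{641}{20} \approx 32.05$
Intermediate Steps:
$m{\left(v,h \right)} = -2 + \left(-10 + v\right) \left(h + v\right)$ ($m{\left(v,h \right)} = -2 + \left(v - 10\right) \left(h + v\right) = -2 + \left(-10 + v\right) \left(h + v\right)$)
$E = -50$ ($E = 10 \left(-5\right) = -50$)
$r = \frac{14}{5}$ ($r = 3 - \frac{1}{-62 + 67} = 3 - \frac{1}{5} = \frac{14}{5} \approx 2.8$)
$r + P{\left(E \right)} m{\left(\frac{1}{-2},0 \right)} = \frac{14}{5} + 9 \left(-2 + \left(\frac{1}{-2}\right)^{2} - 0 - \frac{10}{-2} + \frac{0}{-2}\right) = \frac{14}{5} + 9 \left(-2 + \left(- \frac{1}{2}\right)^{2} + 0 - -5 + 0 \left(- \frac{1}{2}\right)\right) = \frac{14}{5} + 9 \left(-2 + \frac{1}{4} + 0 + 5 + 0\right) = \frac{14}{5} + 9 \cdot \frac{13}{4} = \frac{14}{5} + \frac{117}{4} = \frac{641}{20}$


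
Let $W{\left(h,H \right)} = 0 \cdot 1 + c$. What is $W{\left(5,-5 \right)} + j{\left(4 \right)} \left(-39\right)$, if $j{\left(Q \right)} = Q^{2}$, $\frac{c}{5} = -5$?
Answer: $-649$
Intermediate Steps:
$c = -25$ ($c = 5 \left(-5\right) = -25$)
$W{\left(h,H \right)} = -25$ ($W{\left(h,H \right)} = 0 \cdot 1 - 25 = 0 - 25 = -25$)
$W{\left(5,-5 \right)} + j{\left(4 \right)} \left(-39\right) = -25 + 4^{2} \left(-39\right) = -25 + 16 \left(-39\right) = -25 - 624 = -649$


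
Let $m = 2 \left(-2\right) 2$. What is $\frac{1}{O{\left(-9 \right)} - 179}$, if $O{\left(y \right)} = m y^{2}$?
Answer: $- \frac{1}{827} \approx -0.0012092$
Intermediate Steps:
$m = -8$ ($m = \left(-4\right) 2 = -8$)
$O{\left(y \right)} = - 8 y^{2}$
$\frac{1}{O{\left(-9 \right)} - 179} = \frac{1}{- 8 \left(-9\right)^{2} - 179} = \frac{1}{\left(-8\right) 81 - 179} = \frac{1}{-648 - 179} = \frac{1}{-827} = - \frac{1}{827}$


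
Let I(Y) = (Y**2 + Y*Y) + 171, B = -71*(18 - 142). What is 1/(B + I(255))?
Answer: 1/139025 ≈ 7.1930e-6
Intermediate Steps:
B = 8804 (B = -71*(-124) = 8804)
I(Y) = 171 + 2*Y**2 (I(Y) = (Y**2 + Y**2) + 171 = 2*Y**2 + 171 = 171 + 2*Y**2)
1/(B + I(255)) = 1/(8804 + (171 + 2*255**2)) = 1/(8804 + (171 + 2*65025)) = 1/(8804 + (171 + 130050)) = 1/(8804 + 130221) = 1/139025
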